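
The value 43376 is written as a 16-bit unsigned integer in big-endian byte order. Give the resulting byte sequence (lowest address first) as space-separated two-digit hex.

43376 in hexadecimal, padded to 16 bits, is 0xA970.
Split into bytes (most-significant first): A9 70.
In big-endian order the high byte comes first in memory.
So the memory order matches the most-significant-first order: A9 70.

A9 70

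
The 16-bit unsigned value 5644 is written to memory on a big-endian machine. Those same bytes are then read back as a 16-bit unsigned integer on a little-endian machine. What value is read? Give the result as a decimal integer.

3094

5644 in 16-bit hexadecimal is 0x160C.
Stored big-endian, the bytes at ascending addresses are 16 0C.
Read back as little-endian, the first byte is least significant, giving 0x0C16.
0x0C16 = 3094.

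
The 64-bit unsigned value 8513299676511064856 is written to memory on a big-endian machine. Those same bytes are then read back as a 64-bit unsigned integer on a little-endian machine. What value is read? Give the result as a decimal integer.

8513299676511064856 in 64-bit hexadecimal is 0x762550F34CE3D318.
Stored big-endian, the bytes at ascending addresses are 76 25 50 F3 4C E3 D3 18.
Read back as little-endian, the first byte is least significant, giving 0x18D3E34CF3502576.
0x18D3E34CF3502576 = 1789023396635354486.

1789023396635354486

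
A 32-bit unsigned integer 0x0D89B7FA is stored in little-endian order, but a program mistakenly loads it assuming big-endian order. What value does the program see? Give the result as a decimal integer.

Stored little-endian, the bytes at ascending addresses are FA B7 89 0D.
Read back as big-endian, the last byte is least significant, giving 0xFAB7890D.
0xFAB7890D = 4206332173.

4206332173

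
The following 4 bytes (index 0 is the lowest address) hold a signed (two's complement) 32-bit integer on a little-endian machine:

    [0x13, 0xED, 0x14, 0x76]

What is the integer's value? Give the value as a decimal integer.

1981082899

Little-endian: lowest address holds the least-significant byte.
Reassemble most-significant byte first: 76 14 ED 13 → 0x7614ED13.
0x7614ED13 = 1981082899.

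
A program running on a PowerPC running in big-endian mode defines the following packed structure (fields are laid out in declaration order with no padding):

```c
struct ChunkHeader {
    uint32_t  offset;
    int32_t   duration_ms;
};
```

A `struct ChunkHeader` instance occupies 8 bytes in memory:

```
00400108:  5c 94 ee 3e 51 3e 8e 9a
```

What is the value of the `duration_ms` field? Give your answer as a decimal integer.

`duration_ms` follows `offset` (4 bytes), so it starts at byte offset 4 and occupies 4 bytes.
Bytes at offsets 4..7: 51 3E 8E 9A.
In big-endian order the high byte comes first in memory.
The bytes are already most-significant first: 0x513E8E9A.
0x513E8E9A = 1363054234.

1363054234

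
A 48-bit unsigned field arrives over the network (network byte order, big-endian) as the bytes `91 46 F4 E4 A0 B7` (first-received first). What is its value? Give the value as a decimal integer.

In big-endian order the high byte comes first in memory.
The bytes are already most-significant first: 0x9146F4E4A0B7.
0x9146F4E4A0B7 = 159733942362295.

159733942362295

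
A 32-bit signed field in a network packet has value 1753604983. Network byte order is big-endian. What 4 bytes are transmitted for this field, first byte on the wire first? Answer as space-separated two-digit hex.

68 85 E3 77

1753604983 in hexadecimal, padded to 32 bits, is 0x6885E377.
Split into bytes (most-significant first): 68 85 E3 77.
In big-endian order the high byte comes first in memory.
So the memory order matches the most-significant-first order: 68 85 E3 77.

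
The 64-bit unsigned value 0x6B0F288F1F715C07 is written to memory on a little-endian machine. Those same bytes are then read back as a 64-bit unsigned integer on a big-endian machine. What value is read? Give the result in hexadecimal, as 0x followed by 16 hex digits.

Stored little-endian, the bytes at ascending addresses are 07 5C 71 1F 8F 28 0F 6B.
Read back as big-endian, the last byte is least significant, giving 0x075C711F8F280F6B.

0x075C711F8F280F6B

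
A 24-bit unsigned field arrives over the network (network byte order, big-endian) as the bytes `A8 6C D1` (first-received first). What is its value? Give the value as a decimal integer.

In big-endian order the high byte comes first in memory.
The bytes are already most-significant first: 0xA86CD1.
0xA86CD1 = 11037905.

11037905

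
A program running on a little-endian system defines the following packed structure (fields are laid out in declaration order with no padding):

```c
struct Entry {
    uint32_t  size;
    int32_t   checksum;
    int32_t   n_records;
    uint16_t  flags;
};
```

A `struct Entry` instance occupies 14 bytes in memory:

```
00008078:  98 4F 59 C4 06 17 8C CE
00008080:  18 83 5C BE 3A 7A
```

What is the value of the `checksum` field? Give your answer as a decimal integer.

`checksum` follows `size` (4 bytes), so it starts at byte offset 4 and occupies 4 bytes.
Bytes at offsets 4..7: 06 17 8C CE.
In little-endian order the low byte comes first in memory.
Reassemble most-significant byte first: CE 8C 17 06 → 0xCE8C1706.
Top bit is set, so as a signed 32-bit value this is 0xCE8C1706 − 2^32 = -829679866.

-829679866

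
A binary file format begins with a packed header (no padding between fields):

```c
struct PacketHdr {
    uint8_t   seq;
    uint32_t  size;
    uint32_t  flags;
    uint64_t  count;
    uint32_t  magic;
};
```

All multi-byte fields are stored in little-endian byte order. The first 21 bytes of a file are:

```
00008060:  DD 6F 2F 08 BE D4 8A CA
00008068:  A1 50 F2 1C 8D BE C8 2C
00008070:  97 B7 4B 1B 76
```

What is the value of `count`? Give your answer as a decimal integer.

`count` follows `seq` (1 B), `size` (4 B), `flags` (4 B), so it starts at offset 1 + 4 + 4 = 9 and occupies 8 bytes.
Bytes at offsets 9..16: 50 F2 1C 8D BE C8 2C 97.
In little-endian order the low byte comes first in memory.
Reassemble most-significant byte first: 97 2C C8 BE 8D 1C F2 50 → 0x972CC8BE8D1CF250.
0x972CC8BE8D1CF250 = 10893302319439213136.

10893302319439213136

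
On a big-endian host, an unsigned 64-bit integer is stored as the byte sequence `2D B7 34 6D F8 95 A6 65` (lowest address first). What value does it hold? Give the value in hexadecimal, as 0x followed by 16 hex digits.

Big-endian stores the most-significant byte at the lowest address.
The bytes are already most-significant first: 0x2DB7346DF895A665.

0x2DB7346DF895A665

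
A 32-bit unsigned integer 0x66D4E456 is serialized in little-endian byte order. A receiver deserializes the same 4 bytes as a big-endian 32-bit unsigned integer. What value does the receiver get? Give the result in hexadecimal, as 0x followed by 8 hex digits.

0x56E4D466

Stored little-endian, the bytes at ascending addresses are 56 E4 D4 66.
Read back as big-endian, the last byte is least significant, giving 0x56E4D466.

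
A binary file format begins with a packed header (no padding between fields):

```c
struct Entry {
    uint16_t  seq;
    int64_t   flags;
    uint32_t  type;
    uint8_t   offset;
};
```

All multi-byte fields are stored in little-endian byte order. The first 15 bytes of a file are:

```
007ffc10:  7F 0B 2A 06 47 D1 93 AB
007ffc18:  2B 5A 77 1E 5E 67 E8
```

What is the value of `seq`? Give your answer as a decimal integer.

2943

`seq` is the first field, at byte offset 0, occupying 2 bytes.
Bytes at offsets 0..1: 7F 0B.
In little-endian order the low byte comes first in memory.
Reassemble most-significant byte first: 0B 7F → 0x0B7F.
0x0B7F = 2943.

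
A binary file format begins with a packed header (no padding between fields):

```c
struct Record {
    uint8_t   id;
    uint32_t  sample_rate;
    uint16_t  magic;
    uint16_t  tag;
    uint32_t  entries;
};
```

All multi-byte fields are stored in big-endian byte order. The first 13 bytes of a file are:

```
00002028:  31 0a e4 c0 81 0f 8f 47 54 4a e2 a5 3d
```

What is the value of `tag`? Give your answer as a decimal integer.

`tag` follows `id` (1 B), `sample_rate` (4 B), `magic` (2 B), so it starts at offset 1 + 4 + 2 = 7 and occupies 2 bytes.
Bytes at offsets 7..8: 47 54.
In big-endian order the high byte comes first in memory.
The bytes are already most-significant first: 0x4754.
0x4754 = 18260.

18260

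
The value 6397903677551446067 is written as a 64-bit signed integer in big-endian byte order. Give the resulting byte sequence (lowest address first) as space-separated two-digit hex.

58 C9 EB 7F 47 9E 88 33

6397903677551446067 in hexadecimal, padded to 64 bits, is 0x58C9EB7F479E8833.
Split into bytes (most-significant first): 58 C9 EB 7F 47 9E 88 33.
Big-endian stores the most-significant byte at the lowest address.
So the memory order matches the most-significant-first order: 58 C9 EB 7F 47 9E 88 33.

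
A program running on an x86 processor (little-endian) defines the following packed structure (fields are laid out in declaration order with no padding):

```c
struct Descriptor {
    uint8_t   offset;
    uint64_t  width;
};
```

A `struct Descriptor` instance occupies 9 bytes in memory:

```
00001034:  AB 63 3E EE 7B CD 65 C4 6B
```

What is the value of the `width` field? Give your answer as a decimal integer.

`width` follows `offset` (1 byte), so it starts at byte offset 1 and occupies 8 bytes.
Bytes at offsets 1..8: 63 3E EE 7B CD 65 C4 6B.
In little-endian order the low byte comes first in memory.
Reassemble most-significant byte first: 6B C4 65 CD 7B EE 3E 63 → 0x6BC465CD7BEE3E63.
0x6BC465CD7BEE3E63 = 7765443590715489891.

7765443590715489891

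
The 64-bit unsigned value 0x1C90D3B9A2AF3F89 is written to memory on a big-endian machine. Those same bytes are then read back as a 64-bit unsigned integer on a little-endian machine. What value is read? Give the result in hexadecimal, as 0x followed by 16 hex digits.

0x893FAFA2B9D3901C

Stored big-endian, the bytes at ascending addresses are 1C 90 D3 B9 A2 AF 3F 89.
Read back as little-endian, the first byte is least significant, giving 0x893FAFA2B9D3901C.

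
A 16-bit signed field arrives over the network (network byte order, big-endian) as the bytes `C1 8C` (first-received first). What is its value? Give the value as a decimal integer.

Big-endian stores the most-significant byte at the lowest address.
The bytes are already most-significant first: 0xC18C.
Top bit is set, so as a signed 16-bit value this is 0xC18C − 2^16 = -15988.

-15988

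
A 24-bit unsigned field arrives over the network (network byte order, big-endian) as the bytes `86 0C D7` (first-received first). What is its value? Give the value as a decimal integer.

Big-endian: lowest address holds the most-significant byte.
The bytes are already most-significant first: 0x860CD7.
0x860CD7 = 8785111.

8785111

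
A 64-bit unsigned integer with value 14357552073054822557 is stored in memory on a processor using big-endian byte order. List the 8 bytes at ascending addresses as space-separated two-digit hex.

14357552073054822557 in hexadecimal, padded to 64 bits, is 0xC740458A769B209D.
Split into bytes (most-significant first): C7 40 45 8A 76 9B 20 9D.
Big-endian: lowest address holds the most-significant byte.
So the memory order matches the most-significant-first order: C7 40 45 8A 76 9B 20 9D.

C7 40 45 8A 76 9B 20 9D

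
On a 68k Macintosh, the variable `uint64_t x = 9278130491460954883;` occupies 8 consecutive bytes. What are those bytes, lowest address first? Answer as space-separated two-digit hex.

9278130491460954883 in hexadecimal, padded to 64 bits, is 0x80C28A863B402B03.
Split into bytes (most-significant first): 80 C2 8A 86 3B 40 2B 03.
In big-endian order the high byte comes first in memory.
So the memory order matches the most-significant-first order: 80 C2 8A 86 3B 40 2B 03.

80 C2 8A 86 3B 40 2B 03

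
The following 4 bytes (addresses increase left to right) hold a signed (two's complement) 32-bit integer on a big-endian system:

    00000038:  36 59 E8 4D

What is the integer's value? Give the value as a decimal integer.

In big-endian order the high byte comes first in memory.
The bytes are already most-significant first: 0x3659E84D.
0x3659E84D = 911861837.

911861837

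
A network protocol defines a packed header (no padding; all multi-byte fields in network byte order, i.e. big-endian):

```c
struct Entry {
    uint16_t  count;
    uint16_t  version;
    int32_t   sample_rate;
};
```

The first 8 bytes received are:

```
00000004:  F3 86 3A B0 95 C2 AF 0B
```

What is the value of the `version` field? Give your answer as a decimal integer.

`version` follows `count` (2 bytes), so it starts at byte offset 2 and occupies 2 bytes.
Bytes at offsets 2..3: 3A B0.
In big-endian order the high byte comes first in memory.
The bytes are already most-significant first: 0x3AB0.
0x3AB0 = 15024.

15024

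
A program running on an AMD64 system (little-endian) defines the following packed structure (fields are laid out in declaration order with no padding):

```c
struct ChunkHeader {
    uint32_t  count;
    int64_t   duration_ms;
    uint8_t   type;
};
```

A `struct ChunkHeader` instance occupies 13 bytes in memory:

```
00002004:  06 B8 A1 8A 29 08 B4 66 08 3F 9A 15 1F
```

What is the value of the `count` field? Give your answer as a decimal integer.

2325854214

`count` is the first field, at byte offset 0, occupying 4 bytes.
Bytes at offsets 0..3: 06 B8 A1 8A.
Little-endian stores the least-significant byte at the lowest address.
Reassemble most-significant byte first: 8A A1 B8 06 → 0x8AA1B806.
0x8AA1B806 = 2325854214.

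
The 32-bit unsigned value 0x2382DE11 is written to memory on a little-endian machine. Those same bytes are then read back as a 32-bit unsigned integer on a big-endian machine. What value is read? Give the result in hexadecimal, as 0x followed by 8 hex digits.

Stored little-endian, the bytes at ascending addresses are 11 DE 82 23.
Read back as big-endian, the last byte is least significant, giving 0x11DE8223.

0x11DE8223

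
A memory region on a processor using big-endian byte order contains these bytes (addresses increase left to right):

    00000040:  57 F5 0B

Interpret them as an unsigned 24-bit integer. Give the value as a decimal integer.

5764363

Big-endian stores the most-significant byte at the lowest address.
The bytes are already most-significant first: 0x57F50B.
0x57F50B = 5764363.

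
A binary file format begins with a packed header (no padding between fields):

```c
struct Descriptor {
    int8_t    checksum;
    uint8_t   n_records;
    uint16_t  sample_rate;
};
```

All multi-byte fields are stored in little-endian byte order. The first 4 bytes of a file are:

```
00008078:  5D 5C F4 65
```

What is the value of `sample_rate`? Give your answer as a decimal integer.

26100

`sample_rate` follows `checksum` (1 B), `n_records` (1 B), so it starts at offset 1 + 1 = 2 and occupies 2 bytes.
Bytes at offsets 2..3: F4 65.
Little-endian stores the least-significant byte at the lowest address.
Reassemble most-significant byte first: 65 F4 → 0x65F4.
0x65F4 = 26100.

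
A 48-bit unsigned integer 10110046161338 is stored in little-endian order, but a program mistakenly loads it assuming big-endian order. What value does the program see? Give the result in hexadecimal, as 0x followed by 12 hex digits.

10110046161338 in 48-bit hexadecimal is 0x0931EDB5C9BA.
Stored little-endian, the bytes at ascending addresses are BA C9 B5 ED 31 09.
Read back as big-endian, the last byte is least significant, giving 0xBAC9B5ED3109.

0xBAC9B5ED3109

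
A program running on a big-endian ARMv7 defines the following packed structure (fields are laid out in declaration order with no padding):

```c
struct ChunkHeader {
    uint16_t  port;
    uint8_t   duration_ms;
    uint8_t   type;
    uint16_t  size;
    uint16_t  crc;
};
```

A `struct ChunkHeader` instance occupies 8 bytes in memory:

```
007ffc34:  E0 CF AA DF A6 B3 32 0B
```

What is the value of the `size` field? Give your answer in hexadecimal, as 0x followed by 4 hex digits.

`size` follows `port` (2 B), `duration_ms` (1 B), `type` (1 B), so it starts at offset 2 + 1 + 1 = 4 and occupies 2 bytes.
Bytes at offsets 4..5: A6 B3.
Big-endian: lowest address holds the most-significant byte.
The bytes are already most-significant first: 0xA6B3.

0xA6B3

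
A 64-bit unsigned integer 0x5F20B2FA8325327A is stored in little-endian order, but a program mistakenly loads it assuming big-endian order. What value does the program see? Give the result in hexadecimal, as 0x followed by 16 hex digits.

Stored little-endian, the bytes at ascending addresses are 7A 32 25 83 FA B2 20 5F.
Read back as big-endian, the last byte is least significant, giving 0x7A322583FAB2205F.

0x7A322583FAB2205F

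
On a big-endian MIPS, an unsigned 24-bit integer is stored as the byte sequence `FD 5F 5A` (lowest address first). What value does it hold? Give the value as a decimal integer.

16605018

Big-endian: lowest address holds the most-significant byte.
The bytes are already most-significant first: 0xFD5F5A.
0xFD5F5A = 16605018.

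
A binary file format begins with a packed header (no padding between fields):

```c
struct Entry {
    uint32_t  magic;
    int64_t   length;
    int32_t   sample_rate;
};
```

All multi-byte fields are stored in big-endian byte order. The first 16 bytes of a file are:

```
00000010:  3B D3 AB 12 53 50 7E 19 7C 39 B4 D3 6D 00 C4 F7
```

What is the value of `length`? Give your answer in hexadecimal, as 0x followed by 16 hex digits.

`length` follows `magic` (4 bytes), so it starts at byte offset 4 and occupies 8 bytes.
Bytes at offsets 4..11: 53 50 7E 19 7C 39 B4 D3.
Big-endian: lowest address holds the most-significant byte.
The bytes are already most-significant first: 0x53507E197C39B4D3.

0x53507E197C39B4D3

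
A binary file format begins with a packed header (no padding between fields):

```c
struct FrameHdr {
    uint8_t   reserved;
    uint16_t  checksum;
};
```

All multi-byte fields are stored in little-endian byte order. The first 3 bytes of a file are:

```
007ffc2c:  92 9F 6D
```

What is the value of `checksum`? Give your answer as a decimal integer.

`checksum` follows `reserved` (1 byte), so it starts at byte offset 1 and occupies 2 bytes.
Bytes at offsets 1..2: 9F 6D.
Little-endian stores the least-significant byte at the lowest address.
Reassemble most-significant byte first: 6D 9F → 0x6D9F.
0x6D9F = 28063.

28063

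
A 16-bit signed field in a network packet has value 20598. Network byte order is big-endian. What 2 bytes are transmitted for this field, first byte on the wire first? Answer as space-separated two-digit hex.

50 76

20598 in hexadecimal, padded to 16 bits, is 0x5076.
Split into bytes (most-significant first): 50 76.
In big-endian order the high byte comes first in memory.
So the memory order matches the most-significant-first order: 50 76.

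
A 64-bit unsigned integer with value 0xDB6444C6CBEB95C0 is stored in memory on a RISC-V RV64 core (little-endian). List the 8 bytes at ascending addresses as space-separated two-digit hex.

Split into bytes (most-significant first): DB 64 44 C6 CB EB 95 C0.
In little-endian order the low byte comes first in memory.
So at ascending addresses the bytes are C0 95 EB CB C6 44 64 DB.

C0 95 EB CB C6 44 64 DB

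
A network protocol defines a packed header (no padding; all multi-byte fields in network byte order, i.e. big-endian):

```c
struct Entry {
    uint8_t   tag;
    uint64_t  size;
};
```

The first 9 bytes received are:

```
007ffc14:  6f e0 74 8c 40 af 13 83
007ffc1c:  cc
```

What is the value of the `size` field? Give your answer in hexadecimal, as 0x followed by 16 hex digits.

`size` follows `tag` (1 byte), so it starts at byte offset 1 and occupies 8 bytes.
Bytes at offsets 1..8: E0 74 8C 40 AF 13 83 CC.
Big-endian: lowest address holds the most-significant byte.
The bytes are already most-significant first: 0xE0748C40AF1383CC.

0xE0748C40AF1383CC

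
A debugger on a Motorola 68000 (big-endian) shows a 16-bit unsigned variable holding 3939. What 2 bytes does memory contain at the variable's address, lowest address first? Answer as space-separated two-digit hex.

0F 63

3939 in hexadecimal, padded to 16 bits, is 0x0F63.
Split into bytes (most-significant first): 0F 63.
In big-endian order the high byte comes first in memory.
So the memory order matches the most-significant-first order: 0F 63.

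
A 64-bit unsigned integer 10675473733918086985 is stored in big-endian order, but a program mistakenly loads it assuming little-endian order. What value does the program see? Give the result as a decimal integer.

5284749620971710100

10675473733918086985 in 64-bit hexadecimal is 0x9426E6CCC7335749.
Stored big-endian, the bytes at ascending addresses are 94 26 E6 CC C7 33 57 49.
Read back as little-endian, the first byte is least significant, giving 0x495733C7CCE62694.
0x495733C7CCE62694 = 5284749620971710100.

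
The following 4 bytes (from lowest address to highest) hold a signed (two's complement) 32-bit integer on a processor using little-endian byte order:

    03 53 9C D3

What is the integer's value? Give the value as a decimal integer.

In little-endian order the low byte comes first in memory.
Reassemble most-significant byte first: D3 9C 53 03 → 0xD39C5303.
Top bit is set, so as a signed 32-bit value this is 0xD39C5303 − 2^32 = -744729853.

-744729853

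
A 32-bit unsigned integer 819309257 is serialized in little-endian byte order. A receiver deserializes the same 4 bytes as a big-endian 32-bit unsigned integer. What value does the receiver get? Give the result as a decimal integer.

819309257 in 32-bit hexadecimal is 0x30D5AAC9.
Stored little-endian, the bytes at ascending addresses are C9 AA D5 30.
Read back as big-endian, the last byte is least significant, giving 0xC9AAD530.
0xC9AAD530 = 3383416112.

3383416112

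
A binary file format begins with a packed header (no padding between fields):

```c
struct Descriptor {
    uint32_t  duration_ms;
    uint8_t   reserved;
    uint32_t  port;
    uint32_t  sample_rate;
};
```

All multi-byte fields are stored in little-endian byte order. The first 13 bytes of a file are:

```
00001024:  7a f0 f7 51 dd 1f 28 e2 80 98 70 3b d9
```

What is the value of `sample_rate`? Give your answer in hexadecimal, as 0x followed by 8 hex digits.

0xD93B7098

`sample_rate` follows `duration_ms` (4 B), `reserved` (1 B), `port` (4 B), so it starts at offset 4 + 1 + 4 = 9 and occupies 4 bytes.
Bytes at offsets 9..12: 98 70 3B D9.
In little-endian order the low byte comes first in memory.
Reassemble most-significant byte first: D9 3B 70 98 → 0xD93B7098.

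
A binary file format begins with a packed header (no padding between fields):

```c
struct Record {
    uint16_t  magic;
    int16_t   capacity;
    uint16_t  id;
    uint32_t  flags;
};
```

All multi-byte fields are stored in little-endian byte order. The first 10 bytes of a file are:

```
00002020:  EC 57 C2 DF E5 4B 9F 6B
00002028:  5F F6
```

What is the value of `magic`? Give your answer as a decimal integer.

`magic` is the first field, at byte offset 0, occupying 2 bytes.
Bytes at offsets 0..1: EC 57.
Little-endian: lowest address holds the least-significant byte.
Reassemble most-significant byte first: 57 EC → 0x57EC.
0x57EC = 22508.

22508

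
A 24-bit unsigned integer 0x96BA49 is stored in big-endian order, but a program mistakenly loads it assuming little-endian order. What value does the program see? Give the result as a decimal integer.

Stored big-endian, the bytes at ascending addresses are 96 BA 49.
Read back as little-endian, the first byte is least significant, giving 0x49BA96.
0x49BA96 = 4831894.

4831894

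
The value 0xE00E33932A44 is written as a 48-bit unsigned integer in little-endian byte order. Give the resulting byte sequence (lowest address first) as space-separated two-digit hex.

44 2A 93 33 0E E0

Split into bytes (most-significant first): E0 0E 33 93 2A 44.
Little-endian stores the least-significant byte at the lowest address.
So at ascending addresses the bytes are 44 2A 93 33 0E E0.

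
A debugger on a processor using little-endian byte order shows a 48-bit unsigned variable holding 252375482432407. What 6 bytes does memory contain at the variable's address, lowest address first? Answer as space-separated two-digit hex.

252375482432407 in hexadecimal, padded to 48 bits, is 0xE588BEFAFB97.
Split into bytes (most-significant first): E5 88 BE FA FB 97.
In little-endian order the low byte comes first in memory.
So at ascending addresses the bytes are 97 FB FA BE 88 E5.

97 FB FA BE 88 E5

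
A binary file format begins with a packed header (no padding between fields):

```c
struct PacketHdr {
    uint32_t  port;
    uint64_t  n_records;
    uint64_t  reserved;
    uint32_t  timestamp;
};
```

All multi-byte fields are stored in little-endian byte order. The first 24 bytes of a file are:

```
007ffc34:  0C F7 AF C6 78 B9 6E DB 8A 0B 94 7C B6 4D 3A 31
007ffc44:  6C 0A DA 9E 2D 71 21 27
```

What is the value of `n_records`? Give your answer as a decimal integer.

`n_records` follows `port` (4 bytes), so it starts at byte offset 4 and occupies 8 bytes.
Bytes at offsets 4..11: 78 B9 6E DB 8A 0B 94 7C.
In little-endian order the low byte comes first in memory.
Reassemble most-significant byte first: 7C 94 0B 8A DB 6E B9 78 → 0x7C940B8ADB6EB978.
0x7C940B8ADB6EB978 = 8976812648271100280.

8976812648271100280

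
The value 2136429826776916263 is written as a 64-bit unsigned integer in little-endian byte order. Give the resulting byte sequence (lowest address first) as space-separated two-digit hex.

27 61 96 B0 9B 1F A6 1D

2136429826776916263 in hexadecimal, padded to 64 bits, is 0x1DA61F9BB0966127.
Split into bytes (most-significant first): 1D A6 1F 9B B0 96 61 27.
Little-endian: lowest address holds the least-significant byte.
So at ascending addresses the bytes are 27 61 96 B0 9B 1F A6 1D.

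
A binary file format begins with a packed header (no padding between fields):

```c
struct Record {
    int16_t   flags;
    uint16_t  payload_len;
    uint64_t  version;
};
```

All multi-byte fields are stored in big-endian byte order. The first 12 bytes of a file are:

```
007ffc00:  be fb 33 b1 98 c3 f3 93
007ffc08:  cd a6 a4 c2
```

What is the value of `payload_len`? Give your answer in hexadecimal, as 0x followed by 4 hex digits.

0x33B1

`payload_len` follows `flags` (2 bytes), so it starts at byte offset 2 and occupies 2 bytes.
Bytes at offsets 2..3: 33 B1.
In big-endian order the high byte comes first in memory.
The bytes are already most-significant first: 0x33B1.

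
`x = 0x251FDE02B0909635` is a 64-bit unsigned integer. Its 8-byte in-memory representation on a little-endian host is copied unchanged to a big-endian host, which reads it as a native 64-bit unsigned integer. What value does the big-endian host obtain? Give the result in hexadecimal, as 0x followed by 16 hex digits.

Stored little-endian, the bytes at ascending addresses are 35 96 90 B0 02 DE 1F 25.
Read back as big-endian, the last byte is least significant, giving 0x359690B002DE1F25.

0x359690B002DE1F25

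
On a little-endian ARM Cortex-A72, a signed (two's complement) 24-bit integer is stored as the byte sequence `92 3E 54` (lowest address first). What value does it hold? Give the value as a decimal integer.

In little-endian order the low byte comes first in memory.
Reassemble most-significant byte first: 54 3E 92 → 0x543E92.
0x543E92 = 5521042.

5521042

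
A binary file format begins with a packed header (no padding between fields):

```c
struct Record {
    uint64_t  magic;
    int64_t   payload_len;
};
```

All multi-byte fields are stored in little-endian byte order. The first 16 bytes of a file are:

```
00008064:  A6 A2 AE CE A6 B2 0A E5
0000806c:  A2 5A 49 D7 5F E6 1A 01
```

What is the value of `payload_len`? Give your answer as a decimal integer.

`payload_len` follows `magic` (8 bytes), so it starts at byte offset 8 and occupies 8 bytes.
Bytes at offsets 8..15: A2 5A 49 D7 5F E6 1A 01.
Little-endian stores the least-significant byte at the lowest address.
Reassemble most-significant byte first: 01 1A E6 5F D7 49 5A A2 → 0x011AE65FD7495AA2.
0x011AE65FD7495AA2 = 79629242740595362.

79629242740595362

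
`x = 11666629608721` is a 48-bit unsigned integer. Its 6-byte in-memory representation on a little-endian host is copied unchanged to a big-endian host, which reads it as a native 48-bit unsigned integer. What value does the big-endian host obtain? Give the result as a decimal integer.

18989398465546

11666629608721 in 48-bit hexadecimal is 0x0A9C59504511.
Stored little-endian, the bytes at ascending addresses are 11 45 50 59 9C 0A.
Read back as big-endian, the last byte is least significant, giving 0x114550599C0A.
0x114550599C0A = 18989398465546.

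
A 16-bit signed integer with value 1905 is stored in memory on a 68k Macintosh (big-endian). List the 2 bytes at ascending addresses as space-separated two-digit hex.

1905 in hexadecimal, padded to 16 bits, is 0x0771.
Split into bytes (most-significant first): 07 71.
Big-endian stores the most-significant byte at the lowest address.
So the memory order matches the most-significant-first order: 07 71.

07 71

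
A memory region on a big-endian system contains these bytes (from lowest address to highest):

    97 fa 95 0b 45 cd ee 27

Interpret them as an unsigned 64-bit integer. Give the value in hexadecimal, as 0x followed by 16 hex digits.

Big-endian stores the most-significant byte at the lowest address.
The bytes are already most-significant first: 0x97FA950B45CDEE27.

0x97FA950B45CDEE27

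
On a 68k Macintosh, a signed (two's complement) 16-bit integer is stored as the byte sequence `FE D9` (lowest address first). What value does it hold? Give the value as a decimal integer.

-295

Big-endian stores the most-significant byte at the lowest address.
The bytes are already most-significant first: 0xFED9.
Top bit is set, so as a signed 16-bit value this is 0xFED9 − 2^16 = -295.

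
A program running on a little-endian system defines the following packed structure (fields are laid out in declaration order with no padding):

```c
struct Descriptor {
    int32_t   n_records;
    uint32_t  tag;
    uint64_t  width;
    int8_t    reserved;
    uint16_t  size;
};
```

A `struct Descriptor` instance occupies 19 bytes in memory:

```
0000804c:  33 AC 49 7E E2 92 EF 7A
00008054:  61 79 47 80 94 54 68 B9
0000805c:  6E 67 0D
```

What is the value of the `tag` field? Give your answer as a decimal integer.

`tag` follows `n_records` (4 bytes), so it starts at byte offset 4 and occupies 4 bytes.
Bytes at offsets 4..7: E2 92 EF 7A.
Little-endian: lowest address holds the least-significant byte.
Reassemble most-significant byte first: 7A EF 92 E2 → 0x7AEF92E2.
0x7AEF92E2 = 2062521058.

2062521058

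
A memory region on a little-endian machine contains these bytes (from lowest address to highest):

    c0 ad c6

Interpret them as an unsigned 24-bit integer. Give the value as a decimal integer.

13020608

Little-endian stores the least-significant byte at the lowest address.
Reassemble most-significant byte first: C6 AD C0 → 0xC6ADC0.
0xC6ADC0 = 13020608.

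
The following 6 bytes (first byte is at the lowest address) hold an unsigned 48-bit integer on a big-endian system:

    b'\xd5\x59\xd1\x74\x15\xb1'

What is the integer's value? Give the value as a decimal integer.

234581742851505

Big-endian: lowest address holds the most-significant byte.
The bytes are already most-significant first: 0xD559D17415B1.
0xD559D17415B1 = 234581742851505.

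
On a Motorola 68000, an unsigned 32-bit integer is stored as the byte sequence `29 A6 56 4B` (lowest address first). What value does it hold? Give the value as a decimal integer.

698766923

In big-endian order the high byte comes first in memory.
The bytes are already most-significant first: 0x29A6564B.
0x29A6564B = 698766923.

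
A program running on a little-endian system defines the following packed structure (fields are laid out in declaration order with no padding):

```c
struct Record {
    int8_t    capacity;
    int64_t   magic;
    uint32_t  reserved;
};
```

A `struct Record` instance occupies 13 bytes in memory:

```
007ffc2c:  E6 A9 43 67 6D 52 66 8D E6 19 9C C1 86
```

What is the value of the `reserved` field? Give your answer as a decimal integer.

`reserved` follows `capacity` (1 B), `magic` (8 B), so it starts at offset 1 + 8 = 9 and occupies 4 bytes.
Bytes at offsets 9..12: 19 9C C1 86.
Little-endian stores the least-significant byte at the lowest address.
Reassemble most-significant byte first: 86 C1 9C 19 → 0x86C19C19.
0x86C19C19 = 2260835353.

2260835353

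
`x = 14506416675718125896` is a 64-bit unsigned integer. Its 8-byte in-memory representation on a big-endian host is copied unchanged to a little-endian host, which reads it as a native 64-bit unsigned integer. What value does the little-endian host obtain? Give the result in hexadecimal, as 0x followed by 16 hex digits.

0x4859FBB71B2551C9

14506416675718125896 in 64-bit hexadecimal is 0xC951251BB7FB5948.
Stored big-endian, the bytes at ascending addresses are C9 51 25 1B B7 FB 59 48.
Read back as little-endian, the first byte is least significant, giving 0x4859FBB71B2551C9.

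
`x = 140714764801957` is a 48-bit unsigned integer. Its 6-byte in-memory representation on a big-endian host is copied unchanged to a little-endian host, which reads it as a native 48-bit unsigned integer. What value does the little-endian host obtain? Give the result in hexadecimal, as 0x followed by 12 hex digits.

140714764801957 in 48-bit hexadecimal is 0x7FFAB59217A5.
Stored big-endian, the bytes at ascending addresses are 7F FA B5 92 17 A5.
Read back as little-endian, the first byte is least significant, giving 0xA51792B5FA7F.

0xA51792B5FA7F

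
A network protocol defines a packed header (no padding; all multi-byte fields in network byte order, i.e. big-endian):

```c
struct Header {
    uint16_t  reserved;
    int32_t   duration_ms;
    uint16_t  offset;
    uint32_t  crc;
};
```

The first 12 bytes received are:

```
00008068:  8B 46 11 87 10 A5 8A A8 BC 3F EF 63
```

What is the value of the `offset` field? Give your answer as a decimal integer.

35496

`offset` follows `reserved` (2 B), `duration_ms` (4 B), so it starts at offset 2 + 4 = 6 and occupies 2 bytes.
Bytes at offsets 6..7: 8A A8.
In big-endian order the high byte comes first in memory.
The bytes are already most-significant first: 0x8AA8.
0x8AA8 = 35496.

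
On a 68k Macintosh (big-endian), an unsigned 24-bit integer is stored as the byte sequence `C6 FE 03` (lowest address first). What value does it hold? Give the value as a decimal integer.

Big-endian stores the most-significant byte at the lowest address.
The bytes are already most-significant first: 0xC6FE03.
0xC6FE03 = 13041155.

13041155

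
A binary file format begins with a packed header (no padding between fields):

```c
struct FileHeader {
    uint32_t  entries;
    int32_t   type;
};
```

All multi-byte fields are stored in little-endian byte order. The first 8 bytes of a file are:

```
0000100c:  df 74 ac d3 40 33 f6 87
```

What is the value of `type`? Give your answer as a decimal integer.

-2013908160

`type` follows `entries` (4 bytes), so it starts at byte offset 4 and occupies 4 bytes.
Bytes at offsets 4..7: 40 33 F6 87.
Little-endian stores the least-significant byte at the lowest address.
Reassemble most-significant byte first: 87 F6 33 40 → 0x87F63340.
Top bit is set, so as a signed 32-bit value this is 0x87F63340 − 2^32 = -2013908160.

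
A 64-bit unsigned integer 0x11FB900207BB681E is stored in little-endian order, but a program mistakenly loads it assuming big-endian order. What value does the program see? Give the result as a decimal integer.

2191206857497967377

Stored little-endian, the bytes at ascending addresses are 1E 68 BB 07 02 90 FB 11.
Read back as big-endian, the last byte is least significant, giving 0x1E68BB070290FB11.
0x1E68BB070290FB11 = 2191206857497967377.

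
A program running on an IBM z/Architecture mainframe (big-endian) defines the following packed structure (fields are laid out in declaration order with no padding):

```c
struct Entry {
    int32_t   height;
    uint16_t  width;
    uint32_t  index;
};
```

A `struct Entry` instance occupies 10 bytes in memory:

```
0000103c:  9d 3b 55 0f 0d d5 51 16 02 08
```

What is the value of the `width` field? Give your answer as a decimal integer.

`width` follows `height` (4 bytes), so it starts at byte offset 4 and occupies 2 bytes.
Bytes at offsets 4..5: 0D D5.
Big-endian stores the most-significant byte at the lowest address.
The bytes are already most-significant first: 0x0DD5.
0x0DD5 = 3541.

3541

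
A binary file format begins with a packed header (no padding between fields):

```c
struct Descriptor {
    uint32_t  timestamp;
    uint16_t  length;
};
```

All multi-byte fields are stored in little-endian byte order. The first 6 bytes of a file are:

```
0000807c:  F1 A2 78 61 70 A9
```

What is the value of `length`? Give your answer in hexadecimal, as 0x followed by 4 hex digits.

`length` follows `timestamp` (4 bytes), so it starts at byte offset 4 and occupies 2 bytes.
Bytes at offsets 4..5: 70 A9.
Little-endian stores the least-significant byte at the lowest address.
Reassemble most-significant byte first: A9 70 → 0xA970.

0xA970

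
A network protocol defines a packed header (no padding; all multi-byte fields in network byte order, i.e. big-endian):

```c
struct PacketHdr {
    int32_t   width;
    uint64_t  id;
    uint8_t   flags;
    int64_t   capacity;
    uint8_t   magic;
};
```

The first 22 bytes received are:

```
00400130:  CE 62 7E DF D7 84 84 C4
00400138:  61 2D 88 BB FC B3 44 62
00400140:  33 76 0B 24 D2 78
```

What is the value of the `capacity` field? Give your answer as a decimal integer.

-5529186469340830510

`capacity` follows `width` (4 B), `id` (8 B), `flags` (1 B), so it starts at offset 4 + 8 + 1 = 13 and occupies 8 bytes.
Bytes at offsets 13..20: B3 44 62 33 76 0B 24 D2.
In big-endian order the high byte comes first in memory.
The bytes are already most-significant first: 0xB3446233760B24D2.
Top bit is set, so as a signed 64-bit value this is 0xB3446233760B24D2 − 2^64 = -5529186469340830510.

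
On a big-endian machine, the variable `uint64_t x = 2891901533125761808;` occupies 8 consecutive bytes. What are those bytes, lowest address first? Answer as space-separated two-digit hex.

2891901533125761808 in hexadecimal, padded to 64 bits, is 0x2822191F575E5B10.
Split into bytes (most-significant first): 28 22 19 1F 57 5E 5B 10.
In big-endian order the high byte comes first in memory.
So the memory order matches the most-significant-first order: 28 22 19 1F 57 5E 5B 10.

28 22 19 1F 57 5E 5B 10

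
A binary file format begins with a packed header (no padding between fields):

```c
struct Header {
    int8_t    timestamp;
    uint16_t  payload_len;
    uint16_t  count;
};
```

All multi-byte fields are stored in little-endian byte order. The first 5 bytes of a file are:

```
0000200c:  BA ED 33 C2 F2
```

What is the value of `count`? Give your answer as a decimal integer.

`count` follows `timestamp` (1 B), `payload_len` (2 B), so it starts at offset 1 + 2 = 3 and occupies 2 bytes.
Bytes at offsets 3..4: C2 F2.
Little-endian stores the least-significant byte at the lowest address.
Reassemble most-significant byte first: F2 C2 → 0xF2C2.
0xF2C2 = 62146.

62146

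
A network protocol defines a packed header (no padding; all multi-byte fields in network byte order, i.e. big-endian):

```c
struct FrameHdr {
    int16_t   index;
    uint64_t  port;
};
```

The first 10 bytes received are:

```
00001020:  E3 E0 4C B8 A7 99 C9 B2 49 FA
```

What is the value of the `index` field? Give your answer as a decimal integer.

`index` is the first field, at byte offset 0, occupying 2 bytes.
Bytes at offsets 0..1: E3 E0.
Big-endian stores the most-significant byte at the lowest address.
The bytes are already most-significant first: 0xE3E0.
Top bit is set, so as a signed 16-bit value this is 0xE3E0 − 2^16 = -7200.

-7200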